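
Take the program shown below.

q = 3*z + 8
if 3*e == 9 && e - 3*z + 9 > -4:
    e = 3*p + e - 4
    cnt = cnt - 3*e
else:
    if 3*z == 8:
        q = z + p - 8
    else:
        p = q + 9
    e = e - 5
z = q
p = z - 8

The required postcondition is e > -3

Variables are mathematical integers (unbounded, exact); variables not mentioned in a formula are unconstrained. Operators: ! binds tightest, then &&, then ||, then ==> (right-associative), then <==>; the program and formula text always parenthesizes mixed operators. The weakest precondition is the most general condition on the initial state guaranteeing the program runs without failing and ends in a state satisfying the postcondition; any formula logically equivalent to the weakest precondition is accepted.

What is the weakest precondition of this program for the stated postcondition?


Working backward. After the program, e > -3 must hold.
Before p := z - 8: e > -3
Before z := q: e > -3
Then branch requires e + 3*p > 1; else branch requires (3*z == 8 ==> e > 2) && ((!(3*z == 8)) ==> e > 2).
Before the if: ((3*e == 9 && e > 3*z - 13) ==> e + 3*p > 1) && ((!(3*e == 9 && e > 3*z - 13)) ==> ((3*z == 8 ==> e > 2) && ((!(3*z == 8)) ==> e > 2)))
Before q := 3*z + 8: ((3*e == 9 && e > 3*z - 13) ==> e + 3*p > 1) && ((!(3*e == 9 && e > 3*z - 13)) ==> ((3*z == 8 ==> e > 2) && ((!(3*z == 8)) ==> e > 2)))
Answer: WP = ((3*e == 9 && e > 3*z - 13) ==> e + 3*p > 1) && ((!(3*e == 9 && e > 3*z - 13)) ==> ((3*z == 8 ==> e > 2) && ((!(3*z == 8)) ==> e > 2)))


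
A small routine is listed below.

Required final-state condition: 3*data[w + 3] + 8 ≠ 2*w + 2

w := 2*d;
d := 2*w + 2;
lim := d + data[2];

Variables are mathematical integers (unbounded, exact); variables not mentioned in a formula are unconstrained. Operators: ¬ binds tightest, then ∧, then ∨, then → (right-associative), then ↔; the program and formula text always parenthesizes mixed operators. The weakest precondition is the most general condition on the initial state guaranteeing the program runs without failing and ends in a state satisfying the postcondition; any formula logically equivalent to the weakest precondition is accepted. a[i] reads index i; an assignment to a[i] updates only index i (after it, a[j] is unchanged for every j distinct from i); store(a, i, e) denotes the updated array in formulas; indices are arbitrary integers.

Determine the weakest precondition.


Working backward. After the program, the postcondition 3*data[w + 3] + 8 ≠ 2*w + 2 must hold; in canonical form it is 3*data[w + 3] ≠ 2*w - 6.
Before lim := d + data[2]: 3*data[w + 3] ≠ 2*w - 6
Before d := 2*w + 2: 3*data[w + 3] ≠ 2*w - 6
Before w := 2*d: 3*data[2*d + 3] ≠ 4*d - 6
Answer: WP = 3*data[2*d + 3] ≠ 4*d - 6


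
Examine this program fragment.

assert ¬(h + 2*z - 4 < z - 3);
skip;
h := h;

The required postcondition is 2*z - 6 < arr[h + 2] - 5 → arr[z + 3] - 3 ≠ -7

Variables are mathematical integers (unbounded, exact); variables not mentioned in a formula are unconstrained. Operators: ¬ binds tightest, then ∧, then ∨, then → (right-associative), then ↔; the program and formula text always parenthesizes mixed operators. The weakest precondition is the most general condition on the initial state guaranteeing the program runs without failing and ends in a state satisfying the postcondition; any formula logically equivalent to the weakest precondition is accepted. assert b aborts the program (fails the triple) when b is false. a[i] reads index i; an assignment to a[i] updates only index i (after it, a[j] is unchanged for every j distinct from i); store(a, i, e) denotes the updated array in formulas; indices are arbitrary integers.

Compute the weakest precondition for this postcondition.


Working backward. After the program, the postcondition 2*z - 6 < arr[h + 2] - 5 → arr[z + 3] - 3 ≠ -7 must hold; in canonical form it is 2*z < arr[h + 2] + 1 → arr[z + 3] ≠ -4.
Before h := h: 2*z < arr[h + 2] + 1 → arr[z + 3] ≠ -4
Before skip: 2*z < arr[h + 2] + 1 → arr[z + 3] ≠ -4
Before assert ¬(h + 2*z - 4 < z - 3): (¬(h + z < 1)) ∧ (2*z < arr[h + 2] + 1 → arr[z + 3] ≠ -4)
Answer: WP = (¬(h + z < 1)) ∧ (2*z < arr[h + 2] + 1 → arr[z + 3] ≠ -4)


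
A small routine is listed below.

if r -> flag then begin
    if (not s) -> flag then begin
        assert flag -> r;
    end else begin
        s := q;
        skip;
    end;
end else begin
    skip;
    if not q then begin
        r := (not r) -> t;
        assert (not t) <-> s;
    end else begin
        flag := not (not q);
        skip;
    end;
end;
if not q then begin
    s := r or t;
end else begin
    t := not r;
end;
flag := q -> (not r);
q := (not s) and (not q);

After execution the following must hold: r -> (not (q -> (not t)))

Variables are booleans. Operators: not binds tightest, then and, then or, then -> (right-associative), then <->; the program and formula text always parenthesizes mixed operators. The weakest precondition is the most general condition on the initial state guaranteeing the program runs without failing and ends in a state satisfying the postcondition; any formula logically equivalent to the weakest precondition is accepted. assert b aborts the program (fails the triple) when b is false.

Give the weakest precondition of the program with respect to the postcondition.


Working backward. After the program, r -> (not (q -> (not t))) must hold.
Before q := (not s) and (not q): r -> (not (((not s) and (not q)) -> (not t)))
Before flag := q -> (not r): r -> (not (((not s) and (not q)) -> (not t)))
Then branch requires r -> (not (((not (r or t)) and (not q)) -> (not t))); else branch requires r -> (not (((not s) and (not q)) -> r)).
Before the if: ((not q) -> (r -> (not (((not (r or t)) and (not q)) -> (not t))))) and (q -> (r -> (not (((not s) and (not q)) -> r))))
Then branch requires (((not s) -> flag) -> ((flag -> r) and ((not q) -> (r -> (not (((not (r or t)) and (not q)) -> (not t))))) and (q -> (r -> (not (((not s) and (not q)) -> r)))))) and ((not ((not s) -> flag)) -> (((not q) -> (r -> (not (((not (r or t)) and (not q)) -> (not t))))) and (q -> (r -> (not ((not q) -> r)))))); else branch requires ((not q) -> (((not t) <-> s) and ((not q) -> (((not r) -> t) -> (not (((not (((not r) -> t) or t)) and (not q)) -> (not t))))) and (q -> (((not r) -> t) -> (not (((not s) and (not q)) -> ((not r) -> t))))))) and (q -> (((not q) -> (r -> (not (((not (r or t)) and (not q)) -> (not t))))) and (q -> (r -> (not (((not s) and (not q)) -> r)))))).
Before the if: ((r -> flag) -> ((((not s) -> flag) -> ((flag -> r) and ((not q) -> (r -> (not (((not (r or t)) and (not q)) -> (not t))))) and (q -> (r -> (not (((not s) and (not q)) -> r)))))) and ((not ((not s) -> flag)) -> (((not q) -> (r -> (not (((not (r or t)) and (not q)) -> (not t))))) and (q -> (r -> (not ((not q) -> r)))))))) and ((not (r -> flag)) -> (((not q) -> (((not t) <-> s) and ((not q) -> (((not r) -> t) -> (not (((not (((not r) -> t) or t)) and (not q)) -> (not t))))) and (q -> (((not r) -> t) -> (not (((not s) and (not q)) -> ((not r) -> t))))))) and (q -> (((not q) -> (r -> (not (((not (r or t)) and (not q)) -> (not t))))) and (q -> (r -> (not (((not s) and (not q)) -> r))))))))
Answer: WP = ((r -> flag) -> ((((not s) -> flag) -> ((flag -> r) and ((not q) -> (r -> (not (((not (r or t)) and (not q)) -> (not t))))) and (q -> (r -> (not (((not s) and (not q)) -> r)))))) and ((not ((not s) -> flag)) -> (((not q) -> (r -> (not (((not (r or t)) and (not q)) -> (not t))))) and (q -> (r -> (not ((not q) -> r)))))))) and ((not (r -> flag)) -> (((not q) -> (((not t) <-> s) and ((not q) -> (((not r) -> t) -> (not (((not (((not r) -> t) or t)) and (not q)) -> (not t))))) and (q -> (((not r) -> t) -> (not (((not s) and (not q)) -> ((not r) -> t))))))) and (q -> (((not q) -> (r -> (not (((not (r or t)) and (not q)) -> (not t))))) and (q -> (r -> (not (((not s) and (not q)) -> r))))))))


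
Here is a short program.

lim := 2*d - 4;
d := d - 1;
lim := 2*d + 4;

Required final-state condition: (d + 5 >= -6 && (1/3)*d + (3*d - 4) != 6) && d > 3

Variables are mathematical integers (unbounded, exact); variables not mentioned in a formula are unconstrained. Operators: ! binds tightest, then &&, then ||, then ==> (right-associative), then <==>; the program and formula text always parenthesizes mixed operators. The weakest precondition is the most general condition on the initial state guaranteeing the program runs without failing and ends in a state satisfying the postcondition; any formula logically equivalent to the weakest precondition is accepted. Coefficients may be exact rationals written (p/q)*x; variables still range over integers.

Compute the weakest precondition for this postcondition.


Working backward. After the program, the postcondition (d + 5 >= -6 && (1/3)*d + (3*d - 4) != 6) && d > 3 must hold; in canonical form it is d >= -11 && (10/3)*d != 10 && d > 3.
Before lim := 2*d + 4: d >= -11 && (10/3)*d != 10 && d > 3
Before d := d - 1: d >= -10 && (10/3)*d != 40/3 && d > 4
Before lim := 2*d - 4: d >= -10 && (10/3)*d != 40/3 && d > 4
Answer: WP = d >= -10 && (10/3)*d != 40/3 && d > 4


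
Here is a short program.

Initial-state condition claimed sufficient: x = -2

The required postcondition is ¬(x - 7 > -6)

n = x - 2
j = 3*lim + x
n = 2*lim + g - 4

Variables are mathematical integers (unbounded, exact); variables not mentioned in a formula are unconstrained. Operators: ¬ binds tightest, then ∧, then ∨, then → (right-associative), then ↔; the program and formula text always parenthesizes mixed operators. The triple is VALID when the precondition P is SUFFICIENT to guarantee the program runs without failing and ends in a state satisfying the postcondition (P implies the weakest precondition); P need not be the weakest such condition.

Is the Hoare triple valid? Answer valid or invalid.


Working backward. After the program, the postcondition ¬(x - 7 > -6) must hold; in canonical form it is ¬(x > 1).
Before n := 2*lim + g - 4: ¬(x > 1)
Before j := 3*lim + x: ¬(x > 1)
Before n := x - 2: ¬(x > 1)
The weakest precondition is ¬(x > 1).
Check whether x = -2 implies it.
Every state satisfying the precondition satisfies the weakest precondition: the implication holds.
Answer: valid


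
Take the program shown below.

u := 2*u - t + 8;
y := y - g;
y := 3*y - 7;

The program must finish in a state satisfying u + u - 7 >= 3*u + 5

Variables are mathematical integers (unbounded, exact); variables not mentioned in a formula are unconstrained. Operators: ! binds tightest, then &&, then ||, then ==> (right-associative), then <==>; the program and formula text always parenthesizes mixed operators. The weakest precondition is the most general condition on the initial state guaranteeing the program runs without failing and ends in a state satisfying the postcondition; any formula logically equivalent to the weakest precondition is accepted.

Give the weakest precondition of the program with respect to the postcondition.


Working backward. After the program, the postcondition u + u - 7 >= 3*u + 5 must hold; in canonical form it is u <= -12.
Before y := 3*y - 7: u <= -12
Before y := y - g: u <= -12
Before u := 2*u - t + 8: 2*u <= t - 20
Answer: WP = 2*u <= t - 20


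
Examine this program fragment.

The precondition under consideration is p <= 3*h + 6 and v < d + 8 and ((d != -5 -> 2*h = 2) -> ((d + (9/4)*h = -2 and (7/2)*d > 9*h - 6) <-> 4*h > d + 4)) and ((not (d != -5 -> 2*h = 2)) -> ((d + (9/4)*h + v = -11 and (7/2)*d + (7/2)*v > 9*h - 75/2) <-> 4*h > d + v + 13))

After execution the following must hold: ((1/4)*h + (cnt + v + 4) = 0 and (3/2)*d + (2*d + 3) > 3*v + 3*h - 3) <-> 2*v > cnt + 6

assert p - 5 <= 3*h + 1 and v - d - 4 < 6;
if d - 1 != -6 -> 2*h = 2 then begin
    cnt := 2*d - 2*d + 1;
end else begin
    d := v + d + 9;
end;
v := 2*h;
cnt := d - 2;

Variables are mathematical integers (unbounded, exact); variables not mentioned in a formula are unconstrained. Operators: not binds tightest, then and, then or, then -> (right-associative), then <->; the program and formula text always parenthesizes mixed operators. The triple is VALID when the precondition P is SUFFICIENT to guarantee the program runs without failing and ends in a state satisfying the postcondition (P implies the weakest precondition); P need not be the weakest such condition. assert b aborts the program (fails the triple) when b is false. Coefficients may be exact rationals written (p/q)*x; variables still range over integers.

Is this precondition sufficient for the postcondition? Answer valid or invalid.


Working backward. After the program, the postcondition ((1/4)*h + (cnt + v + 4) = 0 and (3/2)*d + (2*d + 3) > 3*v + 3*h - 3) <-> 2*v > cnt + 6 must hold; in canonical form it is (cnt + (1/4)*h + v = -4 and (7/2)*d > 3*h + 3*v - 6) <-> 2*v > cnt + 6.
Before cnt := d - 2: (d + (1/4)*h + v = -2 and (7/2)*d > 3*h + 3*v - 6) <-> 2*v > d + 4
Before v := 2*h: (d + (9/4)*h = -2 and (7/2)*d > 9*h - 6) <-> 4*h > d + 4
Then branch requires (d + (9/4)*h = -2 and (7/2)*d > 9*h - 6) <-> 4*h > d + 4; else branch requires (d + (9/4)*h + v = -11 and (7/2)*d + (7/2)*v > 9*h - 75/2) <-> 4*h > d + v + 13.
Before the if: ((d != -5 -> 2*h = 2) -> ((d + (9/4)*h = -2 and (7/2)*d > 9*h - 6) <-> 4*h > d + 4)) and ((not (d != -5 -> 2*h = 2)) -> ((d + (9/4)*h + v = -11 and (7/2)*d + (7/2)*v > 9*h - 75/2) <-> 4*h > d + v + 13))
Before assert p - 5 <= 3*h + 1 and v - d - 4 < 6: p <= 3*h + 6 and v < d + 10 and ((d != -5 -> 2*h = 2) -> ((d + (9/4)*h = -2 and (7/2)*d > 9*h - 6) <-> 4*h > d + 4)) and ((not (d != -5 -> 2*h = 2)) -> ((d + (9/4)*h + v = -11 and (7/2)*d + (7/2)*v > 9*h - 75/2) <-> 4*h > d + v + 13))
The weakest precondition is p <= 3*h + 6 and v < d + 10 and ((d != -5 -> 2*h = 2) -> ((d + (9/4)*h = -2 and (7/2)*d > 9*h - 6) <-> 4*h > d + 4)) and ((not (d != -5 -> 2*h = 2)) -> ((d + (9/4)*h + v = -11 and (7/2)*d + (7/2)*v > 9*h - 75/2) <-> 4*h > d + v + 13)).
Check whether p <= 3*h + 6 and v < d + 8 and ((d != -5 -> 2*h = 2) -> ((d + (9/4)*h = -2 and (7/2)*d > 9*h - 6) <-> 4*h > d + 4)) and ((not (d != -5 -> 2*h = 2)) -> ((d + (9/4)*h + v = -11 and (7/2)*d + (7/2)*v > 9*h - 75/2) <-> 4*h > d + v + 13)) implies it.
Every state satisfying the precondition satisfies the weakest precondition: the implication holds.
Answer: valid


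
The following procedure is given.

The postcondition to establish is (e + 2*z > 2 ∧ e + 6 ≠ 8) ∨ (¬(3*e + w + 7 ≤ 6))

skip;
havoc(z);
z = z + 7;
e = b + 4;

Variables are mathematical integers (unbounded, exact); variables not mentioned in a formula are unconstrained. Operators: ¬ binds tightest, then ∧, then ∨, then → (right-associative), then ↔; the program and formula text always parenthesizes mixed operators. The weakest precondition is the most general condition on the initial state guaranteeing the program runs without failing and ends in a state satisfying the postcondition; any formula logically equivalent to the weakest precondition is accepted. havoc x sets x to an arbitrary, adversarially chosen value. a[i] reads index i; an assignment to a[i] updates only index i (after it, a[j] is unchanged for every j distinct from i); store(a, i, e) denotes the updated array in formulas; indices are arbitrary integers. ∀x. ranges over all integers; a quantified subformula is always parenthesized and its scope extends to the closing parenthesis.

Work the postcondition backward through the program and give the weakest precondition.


Working backward. After the program, the postcondition (e + 2*z > 2 ∧ e + 6 ≠ 8) ∨ (¬(3*e + w + 7 ≤ 6)) must hold; in canonical form it is (e + 2*z > 2 ∧ e ≠ 2) ∨ (¬(3*e + w ≤ -1)).
Before e := b + 4: (b + 2*z > -2 ∧ b ≠ -2) ∨ (¬(3*b + w ≤ -13))
Before z := z + 7: (b + 2*z > -16 ∧ b ≠ -2) ∨ (¬(3*b + w ≤ -13))
Before havoc z: ∀z_1. ((b + 2*z_1 > -16 ∧ b ≠ -2) ∨ (¬(3*b + w ≤ -13)))
Before skip: ∀z_1. ((b + 2*z_1 > -16 ∧ b ≠ -2) ∨ (¬(3*b + w ≤ -13)))
Answer: WP = ∀z_1. ((b + 2*z_1 > -16 ∧ b ≠ -2) ∨ (¬(3*b + w ≤ -13)))


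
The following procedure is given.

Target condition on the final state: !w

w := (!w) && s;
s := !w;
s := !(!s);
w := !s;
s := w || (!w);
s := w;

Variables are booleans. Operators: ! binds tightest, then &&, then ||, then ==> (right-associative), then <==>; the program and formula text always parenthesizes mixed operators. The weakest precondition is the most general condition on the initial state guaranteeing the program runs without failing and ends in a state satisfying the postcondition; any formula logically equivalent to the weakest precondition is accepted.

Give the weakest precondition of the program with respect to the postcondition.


Working backward. After the program, !w must hold.
Before s := w: !w
Before s := w || (!w): !w
Before w := !s: s
Before s := !(!s): s
Before s := !w: !w
Before w := (!w) && s: !((!w) && s)
Answer: WP = !((!w) && s)


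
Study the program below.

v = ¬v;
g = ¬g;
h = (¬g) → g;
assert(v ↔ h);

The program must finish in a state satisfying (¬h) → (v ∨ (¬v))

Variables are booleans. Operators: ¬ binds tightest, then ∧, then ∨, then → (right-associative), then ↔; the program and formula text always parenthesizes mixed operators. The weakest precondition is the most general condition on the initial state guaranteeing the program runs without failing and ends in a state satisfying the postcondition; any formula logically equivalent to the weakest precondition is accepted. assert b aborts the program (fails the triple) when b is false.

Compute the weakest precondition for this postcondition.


Working backward. After the program, the postcondition (¬h) → (v ∨ (¬v)) must hold; in canonical form it is true.
Before assert v ↔ h: v ↔ h
Before h := (¬g) → g: v ↔ ((¬g) → g)
Before g := ¬g: v ↔ (g → (¬g))
Before v := ¬v: (¬v) ↔ (g → (¬g))
Answer: WP = (¬v) ↔ (g → (¬g))


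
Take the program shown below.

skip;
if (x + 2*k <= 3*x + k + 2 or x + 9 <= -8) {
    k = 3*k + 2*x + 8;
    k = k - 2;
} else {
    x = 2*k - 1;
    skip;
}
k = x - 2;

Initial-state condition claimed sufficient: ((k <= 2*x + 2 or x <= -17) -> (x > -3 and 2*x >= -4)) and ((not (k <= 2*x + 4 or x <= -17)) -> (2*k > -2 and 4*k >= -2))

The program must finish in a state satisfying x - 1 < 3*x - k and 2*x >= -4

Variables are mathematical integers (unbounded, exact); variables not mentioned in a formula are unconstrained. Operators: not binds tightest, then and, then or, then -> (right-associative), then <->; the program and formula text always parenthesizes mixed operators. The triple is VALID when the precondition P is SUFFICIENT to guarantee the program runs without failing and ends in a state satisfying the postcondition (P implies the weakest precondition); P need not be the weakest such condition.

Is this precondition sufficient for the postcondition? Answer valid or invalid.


Working backward. After the program, the postcondition x - 1 < 3*x - k and 2*x >= -4 must hold; in canonical form it is k < 2*x + 1 and 2*x >= -4.
Before k := x - 2: x > -3 and 2*x >= -4
Then branch requires x > -3 and 2*x >= -4; else branch requires 2*k > -2 and 4*k >= -2.
Before the if: ((k <= 2*x + 2 or x <= -17) -> (x > -3 and 2*x >= -4)) and ((not (k <= 2*x + 2 or x <= -17)) -> (2*k > -2 and 4*k >= -2))
Before skip: ((k <= 2*x + 2 or x <= -17) -> (x > -3 and 2*x >= -4)) and ((not (k <= 2*x + 2 or x <= -17)) -> (2*k > -2 and 4*k >= -2))
The weakest precondition is ((k <= 2*x + 2 or x <= -17) -> (x > -3 and 2*x >= -4)) and ((not (k <= 2*x + 2 or x <= -17)) -> (2*k > -2 and 4*k >= -2)).
Check whether ((k <= 2*x + 2 or x <= -17) -> (x > -3 and 2*x >= -4)) and ((not (k <= 2*x + 4 or x <= -17)) -> (2*k > -2 and 4*k >= -2)) implies it.
Countermodel: at the initial state k = -1, x = -2, the precondition holds but the weakest precondition fails.
Answer: invalid


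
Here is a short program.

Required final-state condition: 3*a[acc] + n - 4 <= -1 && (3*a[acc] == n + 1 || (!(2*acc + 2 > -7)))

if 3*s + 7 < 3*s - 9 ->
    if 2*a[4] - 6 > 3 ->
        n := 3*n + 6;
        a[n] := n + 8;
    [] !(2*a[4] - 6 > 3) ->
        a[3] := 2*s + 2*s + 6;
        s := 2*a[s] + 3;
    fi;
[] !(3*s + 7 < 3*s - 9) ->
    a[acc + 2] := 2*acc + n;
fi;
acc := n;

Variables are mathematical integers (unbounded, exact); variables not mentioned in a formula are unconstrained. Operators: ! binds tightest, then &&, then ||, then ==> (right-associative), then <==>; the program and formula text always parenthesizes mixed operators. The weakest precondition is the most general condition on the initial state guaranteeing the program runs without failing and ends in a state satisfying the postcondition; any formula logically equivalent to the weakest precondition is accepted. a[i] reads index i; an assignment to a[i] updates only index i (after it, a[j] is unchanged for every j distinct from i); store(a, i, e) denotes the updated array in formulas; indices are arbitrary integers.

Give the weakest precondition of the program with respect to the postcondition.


Working backward. After the program, the postcondition 3*a[acc] + n - 4 <= -1 && (3*a[acc] == n + 1 || (!(2*acc + 2 > -7))) must hold; in canonical form it is 3*a[acc] + n <= 3 && (3*a[acc] == n + 1 || (!(2*acc > -9))).
Before acc := n: 3*a[n] + n <= 3 && (3*a[n] == n + 1 || (!(2*n > -9)))
Then branch requires (2*a[4] > 9 ==> (3*store(a, 3*n + 6, 3*n + 14)[3*n + 6] + 3*n <= -3 && (3*store(a, 3*n + 6, 3*n + 14)[3*n + 6] == 3*n + 7 || (!(6*n > -21))))) && ((!(2*a[4] > 9)) ==> (3*store(a, 3, 4*s + 6)[n] + n <= 3 && (3*store(a, 3, 4*s + 6)[n] == n + 1 || (!(2*n > -9))))); else branch requires 3*store(a, acc + 2, 2*acc + n)[n] + n <= 3 && (3*store(a, acc + 2, 2*acc + n)[n] == n + 1 || (!(2*n > -9))).
Before the if: 3*store(a, acc + 2, 2*acc + n)[n] + n <= 3 && (3*store(a, acc + 2, 2*acc + n)[n] == n + 1 || (!(2*n > -9)))
Answer: WP = 3*store(a, acc + 2, 2*acc + n)[n] + n <= 3 && (3*store(a, acc + 2, 2*acc + n)[n] == n + 1 || (!(2*n > -9)))


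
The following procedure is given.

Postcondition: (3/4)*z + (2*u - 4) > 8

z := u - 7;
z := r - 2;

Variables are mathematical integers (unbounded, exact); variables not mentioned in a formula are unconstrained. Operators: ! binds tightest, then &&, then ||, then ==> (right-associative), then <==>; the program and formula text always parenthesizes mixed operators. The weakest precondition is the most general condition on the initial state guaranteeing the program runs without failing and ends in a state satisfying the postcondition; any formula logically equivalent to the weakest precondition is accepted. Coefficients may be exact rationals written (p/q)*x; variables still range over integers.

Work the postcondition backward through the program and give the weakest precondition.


Working backward. After the program, the postcondition (3/4)*z + (2*u - 4) > 8 must hold; in canonical form it is 2*u + (3/4)*z > 12.
Before z := r - 2: (3/4)*r + 2*u > 27/2
Before z := u - 7: (3/4)*r + 2*u > 27/2
Answer: WP = (3/4)*r + 2*u > 27/2


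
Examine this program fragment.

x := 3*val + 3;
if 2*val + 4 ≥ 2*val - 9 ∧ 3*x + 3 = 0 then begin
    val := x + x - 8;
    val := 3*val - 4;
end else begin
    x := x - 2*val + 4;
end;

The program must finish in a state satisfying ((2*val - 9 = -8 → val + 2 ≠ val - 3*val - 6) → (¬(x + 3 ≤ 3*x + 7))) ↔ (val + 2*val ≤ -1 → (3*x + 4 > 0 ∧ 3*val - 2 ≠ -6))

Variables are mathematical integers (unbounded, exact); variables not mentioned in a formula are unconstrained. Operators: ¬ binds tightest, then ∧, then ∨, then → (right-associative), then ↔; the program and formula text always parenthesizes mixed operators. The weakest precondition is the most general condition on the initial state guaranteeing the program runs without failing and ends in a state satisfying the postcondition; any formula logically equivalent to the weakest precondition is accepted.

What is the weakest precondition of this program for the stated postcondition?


Working backward. After the program, the postcondition ((2*val - 9 = -8 → val + 2 ≠ val - 3*val - 6) → (¬(x + 3 ≤ 3*x + 7))) ↔ (val + 2*val ≤ -1 → (3*x + 4 > 0 ∧ 3*val - 2 ≠ -6)) must hold; in canonical form it is ((2*val = 1 → 3*val ≠ -8) → (¬(2*x ≥ -4))) ↔ (3*val ≤ -1 → (3*x > -4 ∧ 3*val ≠ -4)).
Then branch requires ((12*x = 57 → 18*x ≠ 76) → (¬(2*x ≥ -4))) ↔ (18*x ≤ 83 → (3*x > -4 ∧ 18*x ≠ 80)); else branch requires ((2*val = 1 → 3*val ≠ -8) → (¬(2*x ≥ 4*val - 12))) ↔ (3*val ≤ -1 → (3*x > 6*val - 16 ∧ 3*val ≠ -4)).
Before the if: (3*x = -3 → (((12*x = 57 → 18*x ≠ 76) → (¬(2*x ≥ -4))) ↔ (18*x ≤ 83 → (3*x > -4 ∧ 18*x ≠ 80)))) ∧ ((¬(3*x = -3)) → (((2*val = 1 → 3*val ≠ -8) → (¬(2*x ≥ 4*val - 12))) ↔ (3*val ≤ -1 → (3*x > 6*val - 16 ∧ 3*val ≠ -4))))
Before x := 3*val + 3: (9*val = -12 → (((36*val = 21 → 54*val ≠ 22) → (¬(6*val ≥ -10))) ↔ (54*val ≤ 29 → (9*val > -13 ∧ 54*val ≠ 26)))) ∧ ((¬(9*val = -12)) → (((2*val = 1 → 3*val ≠ -8) → (¬(2*val ≥ -18))) ↔ (3*val ≤ -1 → (3*val > -25 ∧ 3*val ≠ -4))))
Answer: WP = (9*val = -12 → (((36*val = 21 → 54*val ≠ 22) → (¬(6*val ≥ -10))) ↔ (54*val ≤ 29 → (9*val > -13 ∧ 54*val ≠ 26)))) ∧ ((¬(9*val = -12)) → (((2*val = 1 → 3*val ≠ -8) → (¬(2*val ≥ -18))) ↔ (3*val ≤ -1 → (3*val > -25 ∧ 3*val ≠ -4))))


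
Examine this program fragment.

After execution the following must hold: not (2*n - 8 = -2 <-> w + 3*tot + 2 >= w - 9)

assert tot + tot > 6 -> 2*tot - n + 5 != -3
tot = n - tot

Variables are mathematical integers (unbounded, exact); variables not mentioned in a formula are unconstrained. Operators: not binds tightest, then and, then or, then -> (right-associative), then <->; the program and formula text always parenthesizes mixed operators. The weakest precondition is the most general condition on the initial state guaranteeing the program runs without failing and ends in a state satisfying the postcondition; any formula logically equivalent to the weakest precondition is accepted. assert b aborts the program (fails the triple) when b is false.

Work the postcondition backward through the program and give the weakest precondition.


Working backward. After the program, the postcondition not (2*n - 8 = -2 <-> w + 3*tot + 2 >= w - 9) must hold; in canonical form it is not (2*n = 6 <-> 3*tot >= -11).
Before tot := n - tot: not (2*n = 6 <-> 3*n >= 3*tot - 11)
Before assert tot + tot > 6 -> 2*tot - n + 5 != -3: (2*tot > 6 -> 2*tot != n - 8) and (not (2*n = 6 <-> 3*n >= 3*tot - 11))
Answer: WP = (2*tot > 6 -> 2*tot != n - 8) and (not (2*n = 6 <-> 3*n >= 3*tot - 11))


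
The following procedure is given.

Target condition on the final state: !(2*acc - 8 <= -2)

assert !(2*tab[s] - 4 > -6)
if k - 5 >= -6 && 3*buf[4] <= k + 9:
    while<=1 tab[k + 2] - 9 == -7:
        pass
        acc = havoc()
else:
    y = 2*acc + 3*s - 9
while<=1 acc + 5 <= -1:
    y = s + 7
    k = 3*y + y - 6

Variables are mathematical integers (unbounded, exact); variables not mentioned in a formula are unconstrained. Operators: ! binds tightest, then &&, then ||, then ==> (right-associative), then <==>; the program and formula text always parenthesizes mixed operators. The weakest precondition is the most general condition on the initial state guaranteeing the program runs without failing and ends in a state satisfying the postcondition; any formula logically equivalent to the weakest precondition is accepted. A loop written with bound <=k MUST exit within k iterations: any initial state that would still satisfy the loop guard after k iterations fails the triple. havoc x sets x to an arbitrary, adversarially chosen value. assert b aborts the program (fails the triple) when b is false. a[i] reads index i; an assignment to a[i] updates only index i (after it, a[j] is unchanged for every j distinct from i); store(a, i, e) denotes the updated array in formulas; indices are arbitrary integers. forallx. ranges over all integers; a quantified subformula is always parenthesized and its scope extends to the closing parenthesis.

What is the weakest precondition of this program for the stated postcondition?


Working backward. After the program, the postcondition !(2*acc - 8 <= -2) must hold; in canonical form it is !(2*acc <= 6).
Before the loop (bound <=1), unroll the exhaustion recursion (WP_0 = exit-now case; WP_j = one more guarded iteration, up to j = 1):
  WP_0: (!(acc <= -6)) && (!(2*acc <= 6))
  WP_1: (acc <= -6 ==> ((!(acc <= -6)) && (!(2*acc <= 6)))) && ((!(acc <= -6)) ==> (!(2*acc <= 6)))
So before the loop: (acc <= -6 ==> ((!(acc <= -6)) && (!(2*acc <= 6)))) && ((!(acc <= -6)) ==> (!(2*acc <= 6)))
Then branch requires (tab[k + 2] == 2 ==> (forall acc_1. ((!(tab[k + 2] == 2)) && (acc_1 <= -6 ==> ((!(acc_1 <= -6)) && (!(2*acc_1 <= 6)))) && ((!(acc_1 <= -6)) ==> (!(2*acc_1 <= 6)))))) && ((!(tab[k + 2] == 2)) ==> ((acc <= -6 ==> ((!(acc <= -6)) && (!(2*acc <= 6)))) && ((!(acc <= -6)) ==> (!(2*acc <= 6))))); else branch requires (acc <= -6 ==> ((!(acc <= -6)) && (!(2*acc <= 6)))) && ((!(acc <= -6)) ==> (!(2*acc <= 6))).
Before the if: ((k >= -1 && 3*buf[4] <= k + 9) ==> ((tab[k + 2] == 2 ==> (forall acc_1. ((!(tab[k + 2] == 2)) && (acc_1 <= -6 ==> ((!(acc_1 <= -6)) && (!(2*acc_1 <= 6)))) && ((!(acc_1 <= -6)) ==> (!(2*acc_1 <= 6)))))) && ((!(tab[k + 2] == 2)) ==> ((acc <= -6 ==> ((!(acc <= -6)) && (!(2*acc <= 6)))) && ((!(acc <= -6)) ==> (!(2*acc <= 6))))))) && ((!(k >= -1 && 3*buf[4] <= k + 9)) ==> ((acc <= -6 ==> ((!(acc <= -6)) && (!(2*acc <= 6)))) && ((!(acc <= -6)) ==> (!(2*acc <= 6)))))
Before assert !(2*tab[s] - 4 > -6): (!(2*tab[s] > -2)) && ((k >= -1 && 3*buf[4] <= k + 9) ==> ((tab[k + 2] == 2 ==> (forall acc_1. ((!(tab[k + 2] == 2)) && (acc_1 <= -6 ==> ((!(acc_1 <= -6)) && (!(2*acc_1 <= 6)))) && ((!(acc_1 <= -6)) ==> (!(2*acc_1 <= 6)))))) && ((!(tab[k + 2] == 2)) ==> ((acc <= -6 ==> ((!(acc <= -6)) && (!(2*acc <= 6)))) && ((!(acc <= -6)) ==> (!(2*acc <= 6))))))) && ((!(k >= -1 && 3*buf[4] <= k + 9)) ==> ((acc <= -6 ==> ((!(acc <= -6)) && (!(2*acc <= 6)))) && ((!(acc <= -6)) ==> (!(2*acc <= 6)))))
Answer: WP = (!(2*tab[s] > -2)) && ((k >= -1 && 3*buf[4] <= k + 9) ==> ((tab[k + 2] == 2 ==> (forall acc_1. ((!(tab[k + 2] == 2)) && (acc_1 <= -6 ==> ((!(acc_1 <= -6)) && (!(2*acc_1 <= 6)))) && ((!(acc_1 <= -6)) ==> (!(2*acc_1 <= 6)))))) && ((!(tab[k + 2] == 2)) ==> ((acc <= -6 ==> ((!(acc <= -6)) && (!(2*acc <= 6)))) && ((!(acc <= -6)) ==> (!(2*acc <= 6))))))) && ((!(k >= -1 && 3*buf[4] <= k + 9)) ==> ((acc <= -6 ==> ((!(acc <= -6)) && (!(2*acc <= 6)))) && ((!(acc <= -6)) ==> (!(2*acc <= 6)))))


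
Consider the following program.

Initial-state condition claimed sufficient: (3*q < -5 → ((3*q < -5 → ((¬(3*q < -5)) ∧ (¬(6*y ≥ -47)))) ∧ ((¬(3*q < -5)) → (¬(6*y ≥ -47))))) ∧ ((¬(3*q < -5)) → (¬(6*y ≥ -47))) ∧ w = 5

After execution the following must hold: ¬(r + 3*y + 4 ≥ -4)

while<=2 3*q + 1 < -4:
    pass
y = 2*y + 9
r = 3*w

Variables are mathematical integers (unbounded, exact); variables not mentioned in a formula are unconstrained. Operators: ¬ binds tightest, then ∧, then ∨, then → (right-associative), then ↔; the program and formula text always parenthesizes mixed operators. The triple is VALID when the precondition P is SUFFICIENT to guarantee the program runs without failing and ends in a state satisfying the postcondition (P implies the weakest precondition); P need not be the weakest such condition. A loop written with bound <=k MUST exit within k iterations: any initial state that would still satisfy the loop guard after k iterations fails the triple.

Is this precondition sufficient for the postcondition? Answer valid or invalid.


Working backward. After the program, the postcondition ¬(r + 3*y + 4 ≥ -4) must hold; in canonical form it is ¬(r + 3*y ≥ -8).
Before r := 3*w: ¬(3*w + 3*y ≥ -8)
Before y := 2*y + 9: ¬(3*w + 6*y ≥ -35)
Before the loop (bound <=2), unroll the exhaustion recursion (WP_0 = exit-now case; WP_j = one more guarded iteration, up to j = 2):
  WP_0: (¬(3*q < -5)) ∧ (¬(3*w + 6*y ≥ -35))
  WP_1: (3*q < -5 → ((¬(3*q < -5)) ∧ (¬(3*w + 6*y ≥ -35)))) ∧ ((¬(3*q < -5)) → (¬(3*w + 6*y ≥ -35)))
  WP_2: (3*q < -5 → ((3*q < -5 → ((¬(3*q < -5)) ∧ (¬(3*w + 6*y ≥ -35)))) ∧ ((¬(3*q < -5)) → (¬(3*w + 6*y ≥ -35))))) ∧ ((¬(3*q < -5)) → (¬(3*w + 6*y ≥ -35)))
So before the loop: (3*q < -5 → ((3*q < -5 → ((¬(3*q < -5)) ∧ (¬(3*w + 6*y ≥ -35)))) ∧ ((¬(3*q < -5)) → (¬(3*w + 6*y ≥ -35))))) ∧ ((¬(3*q < -5)) → (¬(3*w + 6*y ≥ -35)))
The weakest precondition is (3*q < -5 → ((3*q < -5 → ((¬(3*q < -5)) ∧ (¬(3*w + 6*y ≥ -35)))) ∧ ((¬(3*q < -5)) → (¬(3*w + 6*y ≥ -35))))) ∧ ((¬(3*q < -5)) → (¬(3*w + 6*y ≥ -35))).
Check whether (3*q < -5 → ((3*q < -5 → ((¬(3*q < -5)) ∧ (¬(6*y ≥ -47)))) ∧ ((¬(3*q < -5)) → (¬(6*y ≥ -47))))) ∧ ((¬(3*q < -5)) → (¬(6*y ≥ -47))) ∧ w = 5 implies it.
Countermodel: at the initial state q = -1, w = 5, y = -8, the precondition holds but the weakest precondition fails.
Answer: invalid


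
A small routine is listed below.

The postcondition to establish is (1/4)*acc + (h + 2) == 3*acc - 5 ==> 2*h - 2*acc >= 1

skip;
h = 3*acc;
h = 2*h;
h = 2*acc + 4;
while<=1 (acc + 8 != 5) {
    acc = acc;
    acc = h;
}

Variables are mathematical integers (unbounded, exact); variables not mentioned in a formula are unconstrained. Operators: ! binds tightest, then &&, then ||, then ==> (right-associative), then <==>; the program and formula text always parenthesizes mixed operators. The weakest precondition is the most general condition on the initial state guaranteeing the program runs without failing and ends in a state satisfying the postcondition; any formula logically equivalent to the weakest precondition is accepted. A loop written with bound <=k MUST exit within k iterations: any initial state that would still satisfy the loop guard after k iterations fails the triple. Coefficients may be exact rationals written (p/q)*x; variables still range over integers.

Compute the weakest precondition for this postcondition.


Working backward. After the program, the postcondition (1/4)*acc + (h + 2) == 3*acc - 5 ==> 2*h - 2*acc >= 1 must hold; in canonical form it is h == (11/4)*acc - 7 ==> 2*h >= 2*acc + 1.
Before the loop (bound <=1), unroll the exhaustion recursion (WP_0 = exit-now case; WP_j = one more guarded iteration, up to j = 1):
  WP_0: (!(acc != -3)) && (h == (11/4)*acc - 7 ==> 2*h >= 2*acc + 1)
  WP_1: (acc != -3 ==> ((!(h != -3)) && (!((7/4)*h == 7)))) && ((!(acc != -3)) ==> (h == (11/4)*acc - 7 ==> 2*h >= 2*acc + 1))
So before the loop: (acc != -3 ==> ((!(h != -3)) && (!((7/4)*h == 7)))) && ((!(acc != -3)) ==> (h == (11/4)*acc - 7 ==> 2*h >= 2*acc + 1))
Before h := 2*acc + 4: (acc != -3 ==> ((!(2*acc != -7)) && (!((7/2)*acc == 0)))) && ((!(acc != -3)) ==> ((3/4)*acc == 11 ==> 2*acc >= -7))
Before h := 2*h: (acc != -3 ==> ((!(2*acc != -7)) && (!((7/2)*acc == 0)))) && ((!(acc != -3)) ==> ((3/4)*acc == 11 ==> 2*acc >= -7))
Before h := 3*acc: (acc != -3 ==> ((!(2*acc != -7)) && (!((7/2)*acc == 0)))) && ((!(acc != -3)) ==> ((3/4)*acc == 11 ==> 2*acc >= -7))
Before skip: (acc != -3 ==> ((!(2*acc != -7)) && (!((7/2)*acc == 0)))) && ((!(acc != -3)) ==> ((3/4)*acc == 11 ==> 2*acc >= -7))
Answer: WP = (acc != -3 ==> ((!(2*acc != -7)) && (!((7/2)*acc == 0)))) && ((!(acc != -3)) ==> ((3/4)*acc == 11 ==> 2*acc >= -7))


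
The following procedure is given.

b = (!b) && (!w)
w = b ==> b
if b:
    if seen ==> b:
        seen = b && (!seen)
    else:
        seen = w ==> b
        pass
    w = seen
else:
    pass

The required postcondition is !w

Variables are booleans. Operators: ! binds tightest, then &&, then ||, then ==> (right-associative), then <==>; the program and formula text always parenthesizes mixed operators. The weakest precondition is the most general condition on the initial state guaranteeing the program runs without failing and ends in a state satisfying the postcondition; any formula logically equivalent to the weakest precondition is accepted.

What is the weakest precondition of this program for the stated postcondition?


Working backward. After the program, !w must hold.
Then branch requires ((seen ==> b) ==> (!(b && (!seen)))) && ((!(seen ==> b)) ==> (!(w ==> b))); else branch requires !w.
Before the if: (b ==> (((seen ==> b) ==> (!(b && (!seen)))) && ((!(seen ==> b)) ==> (!(w ==> b))))) && ((!b) ==> (!w))
Before w := b ==> b: (b ==> (((seen ==> b) ==> (!(b && (!seen)))) && ((!(seen ==> b)) ==> (!b)))) && b
Before b := (!b) && (!w): (((!b) && (!w)) ==> (((seen ==> ((!b) && (!w))) ==> (!((!b) && (!w) && (!seen)))) && ((!(seen ==> ((!b) && (!w)))) ==> (!((!b) && (!w)))))) && (!b) && (!w)
Answer: WP = (((!b) && (!w)) ==> (((seen ==> ((!b) && (!w))) ==> (!((!b) && (!w) && (!seen)))) && ((!(seen ==> ((!b) && (!w)))) ==> (!((!b) && (!w)))))) && (!b) && (!w)


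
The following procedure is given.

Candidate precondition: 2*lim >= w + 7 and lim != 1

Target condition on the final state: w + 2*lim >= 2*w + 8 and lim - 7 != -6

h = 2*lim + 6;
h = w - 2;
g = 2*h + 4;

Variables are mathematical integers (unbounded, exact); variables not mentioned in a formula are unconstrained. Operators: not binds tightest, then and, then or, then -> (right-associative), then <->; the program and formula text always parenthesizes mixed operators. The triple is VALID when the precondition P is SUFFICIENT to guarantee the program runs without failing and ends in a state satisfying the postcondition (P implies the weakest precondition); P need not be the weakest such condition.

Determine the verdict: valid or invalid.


Working backward. After the program, the postcondition w + 2*lim >= 2*w + 8 and lim - 7 != -6 must hold; in canonical form it is 2*lim >= w + 8 and lim != 1.
Before g := 2*h + 4: 2*lim >= w + 8 and lim != 1
Before h := w - 2: 2*lim >= w + 8 and lim != 1
Before h := 2*lim + 6: 2*lim >= w + 8 and lim != 1
The weakest precondition is 2*lim >= w + 8 and lim != 1.
Check whether 2*lim >= w + 7 and lim != 1 implies it.
Countermodel: at the initial state lim = 2, w = -3, the precondition holds but the weakest precondition fails.
Answer: invalid


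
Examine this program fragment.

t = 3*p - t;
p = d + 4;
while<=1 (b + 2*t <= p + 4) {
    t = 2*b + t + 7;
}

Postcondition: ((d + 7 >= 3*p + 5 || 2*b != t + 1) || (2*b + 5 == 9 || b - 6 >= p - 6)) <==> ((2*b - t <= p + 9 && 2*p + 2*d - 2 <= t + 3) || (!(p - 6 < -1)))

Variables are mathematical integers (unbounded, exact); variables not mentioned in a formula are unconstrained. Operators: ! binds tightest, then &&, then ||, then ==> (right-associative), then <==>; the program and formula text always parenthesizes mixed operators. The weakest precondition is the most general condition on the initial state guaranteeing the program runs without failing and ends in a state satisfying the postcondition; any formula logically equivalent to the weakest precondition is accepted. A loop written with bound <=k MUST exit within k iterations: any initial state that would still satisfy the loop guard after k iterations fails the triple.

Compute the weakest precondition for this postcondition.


Working backward. After the program, the postcondition ((d + 7 >= 3*p + 5 || 2*b != t + 1) || (2*b + 5 == 9 || b - 6 >= p - 6)) <==> ((2*b - t <= p + 9 && 2*p + 2*d - 2 <= t + 3) || (!(p - 6 < -1))) must hold; in canonical form it is (d >= 3*p - 2 || 2*b != t + 1 || 2*b == 4 || b >= p) <==> ((2*b <= p + t + 9 && 2*d + 2*p <= t + 5) || (!(p < 5))).
Before the loop (bound <=1), unroll the exhaustion recursion (WP_0 = exit-now case; WP_j = one more guarded iteration, up to j = 1):
  WP_0: (!(b + 2*t <= p + 4)) && ((d >= 3*p - 2 || 2*b != t + 1 || 2*b == 4 || b >= p) <==> ((2*b <= p + t + 9 && 2*d + 2*p <= t + 5) || (!(p < 5))))
  WP_1: (b + 2*t <= p + 4 ==> ((!(5*b + 2*t <= p - 10)) && ((d >= 3*p - 2 || t != -8 || 2*b == 4 || b >= p) <==> ((p + t >= -16 && 2*d + 2*p <= 2*b + t + 12) || (!(p < 5)))))) && ((!(b + 2*t <= p + 4)) ==> ((d >= 3*p - 2 || 2*b != t + 1 || 2*b == 4 || b >= p) <==> ((2*b <= p + t + 9 && 2*d + 2*p <= t + 5) || (!(p < 5)))))
So before the loop: (b + 2*t <= p + 4 ==> ((!(5*b + 2*t <= p - 10)) && ((d >= 3*p - 2 || t != -8 || 2*b == 4 || b >= p) <==> ((p + t >= -16 && 2*d + 2*p <= 2*b + t + 12) || (!(p < 5)))))) && ((!(b + 2*t <= p + 4)) ==> ((d >= 3*p - 2 || 2*b != t + 1 || 2*b == 4 || b >= p) <==> ((2*b <= p + t + 9 && 2*d + 2*p <= t + 5) || (!(p < 5)))))
Before p := d + 4: (b + 2*t <= d + 8 ==> ((!(5*b + 2*t <= d - 6)) && ((2*d <= -10 || t != -8 || 2*b == 4 || b >= d + 4) <==> ((d + t >= -20 && 4*d <= 2*b + t + 4) || (!(d < 1)))))) && ((!(b + 2*t <= d + 8)) ==> ((2*d <= -10 || 2*b != t + 1 || 2*b == 4 || b >= d + 4) <==> ((2*b <= d + t + 13 && 4*d <= t - 3) || (!(d < 1)))))
Before t := 3*p - t: (b + 6*p <= d + 2*t + 8 ==> ((!(5*b + 6*p <= d + 2*t - 6)) && ((2*d <= -10 || 3*p != t - 8 || 2*b == 4 || b >= d + 4) <==> ((d + 3*p >= t - 20 && 4*d + t <= 2*b + 3*p + 4) || (!(d < 1)))))) && ((!(b + 6*p <= d + 2*t + 8)) ==> ((2*d <= -10 || 2*b + t != 3*p + 1 || 2*b == 4 || b >= d + 4) <==> ((2*b + t <= d + 3*p + 13 && 4*d + t <= 3*p - 3) || (!(d < 1)))))
Answer: WP = (b + 6*p <= d + 2*t + 8 ==> ((!(5*b + 6*p <= d + 2*t - 6)) && ((2*d <= -10 || 3*p != t - 8 || 2*b == 4 || b >= d + 4) <==> ((d + 3*p >= t - 20 && 4*d + t <= 2*b + 3*p + 4) || (!(d < 1)))))) && ((!(b + 6*p <= d + 2*t + 8)) ==> ((2*d <= -10 || 2*b + t != 3*p + 1 || 2*b == 4 || b >= d + 4) <==> ((2*b + t <= d + 3*p + 13 && 4*d + t <= 3*p - 3) || (!(d < 1)))))
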